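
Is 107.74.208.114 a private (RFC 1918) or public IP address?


RFC 1918 private ranges:
  10.0.0.0/8 (10.0.0.0 - 10.255.255.255)
  172.16.0.0/12 (172.16.0.0 - 172.31.255.255)
  192.168.0.0/16 (192.168.0.0 - 192.168.255.255)
Public (not in any RFC 1918 range)


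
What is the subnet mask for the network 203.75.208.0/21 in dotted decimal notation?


/21 means 21 network bits, 11 host bits
Binary: 11111111111111111111100000000000
Mask: 255.255.248.0


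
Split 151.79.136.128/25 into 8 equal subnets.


New prefix = 25 + 3 = 28
Each subnet has 16 addresses
  151.79.136.128/28
  151.79.136.144/28
  151.79.136.160/28
  151.79.136.176/28
  151.79.136.192/28
  151.79.136.208/28
  151.79.136.224/28
  151.79.136.240/28
Subnets: 151.79.136.128/28, 151.79.136.144/28, 151.79.136.160/28, 151.79.136.176/28, 151.79.136.192/28, 151.79.136.208/28, 151.79.136.224/28, 151.79.136.240/28


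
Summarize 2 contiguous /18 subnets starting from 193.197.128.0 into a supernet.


Original prefix: /18
Number of subnets: 2 = 2^1
New prefix = 18 - 1 = 17
Supernet: 193.197.128.0/17


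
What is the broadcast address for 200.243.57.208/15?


Network: 200.242.0.0/15
Host bits = 17
Set all host bits to 1:
Broadcast: 200.243.255.255


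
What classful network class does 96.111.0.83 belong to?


First octet: 96
Binary: 01100000
0xxxxxxx -> Class A (1-126)
Class A, default mask 255.0.0.0 (/8)


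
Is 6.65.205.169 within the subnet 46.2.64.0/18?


Subnet network: 46.2.64.0
Test IP AND mask: 6.65.192.0
No, 6.65.205.169 is not in 46.2.64.0/18


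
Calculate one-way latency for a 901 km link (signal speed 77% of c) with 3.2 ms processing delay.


Speed = 0.77 * 3e5 km/s = 231000 km/s
Propagation delay = 901 / 231000 = 0.0039 s = 3.9004 ms
Processing delay = 3.2 ms
Total one-way latency = 7.1004 ms


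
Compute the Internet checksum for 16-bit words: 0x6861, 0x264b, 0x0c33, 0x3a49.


Sum all words (with carry folding):
+ 0x6861 = 0x6861
+ 0x264b = 0x8eac
+ 0x0c33 = 0x9adf
+ 0x3a49 = 0xd528
One's complement: ~0xd528
Checksum = 0x2ad7


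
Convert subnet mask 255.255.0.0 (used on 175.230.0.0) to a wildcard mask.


Subnet mask: 255.255.0.0
Wildcard = 255.255.255.255 - subnet mask
255 - 255 = 0
255 - 255 = 0
255 - 0 = 255
255 - 0 = 255
Wildcard: 0.0.255.255


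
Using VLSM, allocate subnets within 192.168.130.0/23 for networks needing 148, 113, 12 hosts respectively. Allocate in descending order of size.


148 hosts -> /24 (254 usable): 192.168.130.0/24
113 hosts -> /25 (126 usable): 192.168.131.0/25
12 hosts -> /28 (14 usable): 192.168.131.128/28
Allocation: 192.168.130.0/24 (148 hosts, 254 usable); 192.168.131.0/25 (113 hosts, 126 usable); 192.168.131.128/28 (12 hosts, 14 usable)


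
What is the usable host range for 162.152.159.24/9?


Network: 162.128.0.0
Broadcast: 162.255.255.255
First usable = network + 1
Last usable = broadcast - 1
Range: 162.128.0.1 to 162.255.255.254


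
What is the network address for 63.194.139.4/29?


IP:   00111111.11000010.10001011.00000100
Mask: 11111111.11111111.11111111.11111000
AND operation:
Net:  00111111.11000010.10001011.00000000
Network: 63.194.139.0/29


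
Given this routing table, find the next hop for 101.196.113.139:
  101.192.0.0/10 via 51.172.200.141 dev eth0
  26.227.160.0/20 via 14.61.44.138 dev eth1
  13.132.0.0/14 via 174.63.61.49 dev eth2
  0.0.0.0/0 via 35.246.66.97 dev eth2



Longest prefix match for 101.196.113.139:
  /10 101.192.0.0: MATCH
  /20 26.227.160.0: no
  /14 13.132.0.0: no
  /0 0.0.0.0: MATCH
Selected: next-hop 51.172.200.141 via eth0 (matched /10)


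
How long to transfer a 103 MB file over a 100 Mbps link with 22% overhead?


Effective throughput = 100 * (1 - 22/100) = 78 Mbps
File size in Mb = 103 * 8 = 824 Mb
Time = 824 / 78
Time = 10.5641 seconds


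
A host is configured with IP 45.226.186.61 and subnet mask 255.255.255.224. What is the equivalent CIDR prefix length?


Binary: 11111111.11111111.11111111.11100000
Count leading 1s
Prefix: /27


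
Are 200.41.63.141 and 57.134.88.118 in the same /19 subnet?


Mask: 255.255.224.0
200.41.63.141 AND mask = 200.41.32.0
57.134.88.118 AND mask = 57.134.64.0
No, different subnets (200.41.32.0 vs 57.134.64.0)


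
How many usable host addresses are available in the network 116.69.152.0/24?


Host bits = 32 - 24 = 8
Total addresses = 2^8 = 256
Usable = total - 2 (network and broadcast)
Usable hosts: 254


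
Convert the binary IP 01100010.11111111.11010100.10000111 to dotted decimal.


01100010 = 98
11111111 = 255
11010100 = 212
10000111 = 135
IP: 98.255.212.135


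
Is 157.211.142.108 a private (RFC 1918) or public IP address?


RFC 1918 private ranges:
  10.0.0.0/8 (10.0.0.0 - 10.255.255.255)
  172.16.0.0/12 (172.16.0.0 - 172.31.255.255)
  192.168.0.0/16 (192.168.0.0 - 192.168.255.255)
Public (not in any RFC 1918 range)


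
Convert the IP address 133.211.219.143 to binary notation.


133 = 10000101
211 = 11010011
219 = 11011011
143 = 10001111
Binary: 10000101.11010011.11011011.10001111


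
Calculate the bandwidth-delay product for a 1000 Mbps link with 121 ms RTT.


BDP = bandwidth * RTT
= 1000 Mbps * 121 ms
= 1000 * 1e6 * 121 / 1000 bits
= 121000000 bits
= 15125000 bytes
= 14770.5078 KB
BDP = 121000000 bits (15125000 bytes)


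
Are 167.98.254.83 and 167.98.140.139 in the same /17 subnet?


Mask: 255.255.128.0
167.98.254.83 AND mask = 167.98.128.0
167.98.140.139 AND mask = 167.98.128.0
Yes, same subnet (167.98.128.0)


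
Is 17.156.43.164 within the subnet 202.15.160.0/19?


Subnet network: 202.15.160.0
Test IP AND mask: 17.156.32.0
No, 17.156.43.164 is not in 202.15.160.0/19


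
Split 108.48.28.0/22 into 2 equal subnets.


New prefix = 22 + 1 = 23
Each subnet has 512 addresses
  108.48.28.0/23
  108.48.30.0/23
Subnets: 108.48.28.0/23, 108.48.30.0/23


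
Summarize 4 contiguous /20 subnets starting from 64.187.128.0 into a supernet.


Original prefix: /20
Number of subnets: 4 = 2^2
New prefix = 20 - 2 = 18
Supernet: 64.187.128.0/18


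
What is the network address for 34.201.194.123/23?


IP:   00100010.11001001.11000010.01111011
Mask: 11111111.11111111.11111110.00000000
AND operation:
Net:  00100010.11001001.11000010.00000000
Network: 34.201.194.0/23


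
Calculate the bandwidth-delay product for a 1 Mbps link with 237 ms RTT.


BDP = bandwidth * RTT
= 1 Mbps * 237 ms
= 1 * 1e6 * 237 / 1000 bits
= 237000 bits
= 29625 bytes
= 28.9307 KB
BDP = 237000 bits (29625 bytes)


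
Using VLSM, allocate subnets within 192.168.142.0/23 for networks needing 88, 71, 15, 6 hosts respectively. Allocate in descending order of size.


88 hosts -> /25 (126 usable): 192.168.142.0/25
71 hosts -> /25 (126 usable): 192.168.142.128/25
15 hosts -> /27 (30 usable): 192.168.143.0/27
6 hosts -> /29 (6 usable): 192.168.143.32/29
Allocation: 192.168.142.0/25 (88 hosts, 126 usable); 192.168.142.128/25 (71 hosts, 126 usable); 192.168.143.0/27 (15 hosts, 30 usable); 192.168.143.32/29 (6 hosts, 6 usable)


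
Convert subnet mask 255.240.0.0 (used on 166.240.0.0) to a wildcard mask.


Subnet mask: 255.240.0.0
Wildcard = 255.255.255.255 - subnet mask
255 - 255 = 0
255 - 240 = 15
255 - 0 = 255
255 - 0 = 255
Wildcard: 0.15.255.255


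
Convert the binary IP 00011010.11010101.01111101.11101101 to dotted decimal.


00011010 = 26
11010101 = 213
01111101 = 125
11101101 = 237
IP: 26.213.125.237


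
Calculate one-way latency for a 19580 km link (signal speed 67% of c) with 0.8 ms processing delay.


Speed = 0.67 * 3e5 km/s = 201000 km/s
Propagation delay = 19580 / 201000 = 0.0974 s = 97.4129 ms
Processing delay = 0.8 ms
Total one-way latency = 98.2129 ms


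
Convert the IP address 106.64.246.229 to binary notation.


106 = 01101010
64 = 01000000
246 = 11110110
229 = 11100101
Binary: 01101010.01000000.11110110.11100101


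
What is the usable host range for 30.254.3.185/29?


Network: 30.254.3.184
Broadcast: 30.254.3.191
First usable = network + 1
Last usable = broadcast - 1
Range: 30.254.3.185 to 30.254.3.190


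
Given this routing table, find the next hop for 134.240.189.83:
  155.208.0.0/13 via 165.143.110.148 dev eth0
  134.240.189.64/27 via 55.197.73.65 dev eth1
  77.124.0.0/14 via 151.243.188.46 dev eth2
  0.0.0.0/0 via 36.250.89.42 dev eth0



Longest prefix match for 134.240.189.83:
  /13 155.208.0.0: no
  /27 134.240.189.64: MATCH
  /14 77.124.0.0: no
  /0 0.0.0.0: MATCH
Selected: next-hop 55.197.73.65 via eth1 (matched /27)


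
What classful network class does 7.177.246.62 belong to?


First octet: 7
Binary: 00000111
0xxxxxxx -> Class A (1-126)
Class A, default mask 255.0.0.0 (/8)


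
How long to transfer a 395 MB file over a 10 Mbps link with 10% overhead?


Effective throughput = 10 * (1 - 10/100) = 9 Mbps
File size in Mb = 395 * 8 = 3160 Mb
Time = 3160 / 9
Time = 351.1111 seconds


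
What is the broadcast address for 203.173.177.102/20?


Network: 203.173.176.0/20
Host bits = 12
Set all host bits to 1:
Broadcast: 203.173.191.255


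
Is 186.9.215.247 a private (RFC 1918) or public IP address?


RFC 1918 private ranges:
  10.0.0.0/8 (10.0.0.0 - 10.255.255.255)
  172.16.0.0/12 (172.16.0.0 - 172.31.255.255)
  192.168.0.0/16 (192.168.0.0 - 192.168.255.255)
Public (not in any RFC 1918 range)


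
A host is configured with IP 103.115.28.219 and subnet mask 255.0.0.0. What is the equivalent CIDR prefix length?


Binary: 11111111.00000000.00000000.00000000
Count leading 1s
Prefix: /8


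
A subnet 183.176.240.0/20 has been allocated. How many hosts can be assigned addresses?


Host bits = 32 - 20 = 12
Total addresses = 2^12 = 4096
Usable = total - 2 (network and broadcast)
Usable hosts: 4094


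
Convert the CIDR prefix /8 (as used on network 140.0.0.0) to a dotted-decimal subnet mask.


/8 means 8 network bits, 24 host bits
Binary: 11111111000000000000000000000000
Mask: 255.0.0.0


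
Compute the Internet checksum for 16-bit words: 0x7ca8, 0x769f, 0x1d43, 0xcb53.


Sum all words (with carry folding):
+ 0x7ca8 = 0x7ca8
+ 0x769f = 0xf347
+ 0x1d43 = 0x108b
+ 0xcb53 = 0xdbde
One's complement: ~0xdbde
Checksum = 0x2421


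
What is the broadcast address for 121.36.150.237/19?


Network: 121.36.128.0/19
Host bits = 13
Set all host bits to 1:
Broadcast: 121.36.159.255


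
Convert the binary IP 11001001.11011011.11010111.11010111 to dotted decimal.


11001001 = 201
11011011 = 219
11010111 = 215
11010111 = 215
IP: 201.219.215.215


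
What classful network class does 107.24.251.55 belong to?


First octet: 107
Binary: 01101011
0xxxxxxx -> Class A (1-126)
Class A, default mask 255.0.0.0 (/8)


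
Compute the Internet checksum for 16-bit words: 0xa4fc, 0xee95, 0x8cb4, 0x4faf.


Sum all words (with carry folding):
+ 0xa4fc = 0xa4fc
+ 0xee95 = 0x9392
+ 0x8cb4 = 0x2047
+ 0x4faf = 0x6ff6
One's complement: ~0x6ff6
Checksum = 0x9009


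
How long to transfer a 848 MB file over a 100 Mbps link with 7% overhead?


Effective throughput = 100 * (1 - 7/100) = 93 Mbps
File size in Mb = 848 * 8 = 6784 Mb
Time = 6784 / 93
Time = 72.9462 seconds


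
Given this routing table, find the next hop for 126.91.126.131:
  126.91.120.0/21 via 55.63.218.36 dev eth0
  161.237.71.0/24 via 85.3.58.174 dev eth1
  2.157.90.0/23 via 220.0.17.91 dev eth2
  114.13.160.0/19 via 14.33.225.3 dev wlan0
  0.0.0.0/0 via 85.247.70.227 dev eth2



Longest prefix match for 126.91.126.131:
  /21 126.91.120.0: MATCH
  /24 161.237.71.0: no
  /23 2.157.90.0: no
  /19 114.13.160.0: no
  /0 0.0.0.0: MATCH
Selected: next-hop 55.63.218.36 via eth0 (matched /21)


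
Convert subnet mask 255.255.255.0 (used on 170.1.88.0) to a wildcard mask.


Subnet mask: 255.255.255.0
Wildcard = 255.255.255.255 - subnet mask
255 - 255 = 0
255 - 255 = 0
255 - 255 = 0
255 - 0 = 255
Wildcard: 0.0.0.255


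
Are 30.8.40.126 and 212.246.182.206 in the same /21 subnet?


Mask: 255.255.248.0
30.8.40.126 AND mask = 30.8.40.0
212.246.182.206 AND mask = 212.246.176.0
No, different subnets (30.8.40.0 vs 212.246.176.0)


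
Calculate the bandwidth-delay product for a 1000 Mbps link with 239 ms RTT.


BDP = bandwidth * RTT
= 1000 Mbps * 239 ms
= 1000 * 1e6 * 239 / 1000 bits
= 239000000 bits
= 29875000 bytes
= 29174.8047 KB
BDP = 239000000 bits (29875000 bytes)


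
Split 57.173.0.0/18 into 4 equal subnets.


New prefix = 18 + 2 = 20
Each subnet has 4096 addresses
  57.173.0.0/20
  57.173.16.0/20
  57.173.32.0/20
  57.173.48.0/20
Subnets: 57.173.0.0/20, 57.173.16.0/20, 57.173.32.0/20, 57.173.48.0/20


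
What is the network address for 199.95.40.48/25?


IP:   11000111.01011111.00101000.00110000
Mask: 11111111.11111111.11111111.10000000
AND operation:
Net:  11000111.01011111.00101000.00000000
Network: 199.95.40.0/25


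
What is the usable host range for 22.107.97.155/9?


Network: 22.0.0.0
Broadcast: 22.127.255.255
First usable = network + 1
Last usable = broadcast - 1
Range: 22.0.0.1 to 22.127.255.254


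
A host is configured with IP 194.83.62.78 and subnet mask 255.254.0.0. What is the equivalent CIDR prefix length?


Binary: 11111111.11111110.00000000.00000000
Count leading 1s
Prefix: /15


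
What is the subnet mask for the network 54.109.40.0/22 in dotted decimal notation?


/22 means 22 network bits, 10 host bits
Binary: 11111111111111111111110000000000
Mask: 255.255.252.0


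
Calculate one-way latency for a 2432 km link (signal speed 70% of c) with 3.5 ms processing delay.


Speed = 0.7 * 3e5 km/s = 210000 km/s
Propagation delay = 2432 / 210000 = 0.0116 s = 11.581 ms
Processing delay = 3.5 ms
Total one-way latency = 15.081 ms


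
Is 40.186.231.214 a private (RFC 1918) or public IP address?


RFC 1918 private ranges:
  10.0.0.0/8 (10.0.0.0 - 10.255.255.255)
  172.16.0.0/12 (172.16.0.0 - 172.31.255.255)
  192.168.0.0/16 (192.168.0.0 - 192.168.255.255)
Public (not in any RFC 1918 range)


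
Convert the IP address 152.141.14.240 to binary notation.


152 = 10011000
141 = 10001101
14 = 00001110
240 = 11110000
Binary: 10011000.10001101.00001110.11110000


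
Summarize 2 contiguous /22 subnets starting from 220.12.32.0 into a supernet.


Original prefix: /22
Number of subnets: 2 = 2^1
New prefix = 22 - 1 = 21
Supernet: 220.12.32.0/21


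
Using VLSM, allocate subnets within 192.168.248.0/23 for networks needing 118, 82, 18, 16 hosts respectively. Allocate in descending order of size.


118 hosts -> /25 (126 usable): 192.168.248.0/25
82 hosts -> /25 (126 usable): 192.168.248.128/25
18 hosts -> /27 (30 usable): 192.168.249.0/27
16 hosts -> /27 (30 usable): 192.168.249.32/27
Allocation: 192.168.248.0/25 (118 hosts, 126 usable); 192.168.248.128/25 (82 hosts, 126 usable); 192.168.249.0/27 (18 hosts, 30 usable); 192.168.249.32/27 (16 hosts, 30 usable)


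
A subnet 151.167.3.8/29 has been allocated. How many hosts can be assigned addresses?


Host bits = 32 - 29 = 3
Total addresses = 2^3 = 8
Usable = total - 2 (network and broadcast)
Usable hosts: 6


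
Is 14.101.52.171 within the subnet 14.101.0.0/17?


Subnet network: 14.101.0.0
Test IP AND mask: 14.101.0.0
Yes, 14.101.52.171 is in 14.101.0.0/17


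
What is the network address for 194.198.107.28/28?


IP:   11000010.11000110.01101011.00011100
Mask: 11111111.11111111.11111111.11110000
AND operation:
Net:  11000010.11000110.01101011.00010000
Network: 194.198.107.16/28


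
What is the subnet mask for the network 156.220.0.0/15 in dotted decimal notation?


/15 means 15 network bits, 17 host bits
Binary: 11111111111111100000000000000000
Mask: 255.254.0.0


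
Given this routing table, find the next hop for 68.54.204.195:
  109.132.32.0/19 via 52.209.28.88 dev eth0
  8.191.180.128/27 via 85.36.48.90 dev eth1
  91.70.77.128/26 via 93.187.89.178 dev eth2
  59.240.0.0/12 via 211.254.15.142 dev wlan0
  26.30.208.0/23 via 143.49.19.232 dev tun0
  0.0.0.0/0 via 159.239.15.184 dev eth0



Longest prefix match for 68.54.204.195:
  /19 109.132.32.0: no
  /27 8.191.180.128: no
  /26 91.70.77.128: no
  /12 59.240.0.0: no
  /23 26.30.208.0: no
  /0 0.0.0.0: MATCH
Selected: next-hop 159.239.15.184 via eth0 (matched /0)


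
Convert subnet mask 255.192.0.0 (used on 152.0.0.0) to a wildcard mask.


Subnet mask: 255.192.0.0
Wildcard = 255.255.255.255 - subnet mask
255 - 255 = 0
255 - 192 = 63
255 - 0 = 255
255 - 0 = 255
Wildcard: 0.63.255.255


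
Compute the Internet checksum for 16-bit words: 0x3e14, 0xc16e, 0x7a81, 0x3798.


Sum all words (with carry folding):
+ 0x3e14 = 0x3e14
+ 0xc16e = 0xff82
+ 0x7a81 = 0x7a04
+ 0x3798 = 0xb19c
One's complement: ~0xb19c
Checksum = 0x4e63


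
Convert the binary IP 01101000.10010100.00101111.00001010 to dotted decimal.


01101000 = 104
10010100 = 148
00101111 = 47
00001010 = 10
IP: 104.148.47.10


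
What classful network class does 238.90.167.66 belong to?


First octet: 238
Binary: 11101110
1110xxxx -> Class D (224-239)
Class D (multicast), default mask N/A


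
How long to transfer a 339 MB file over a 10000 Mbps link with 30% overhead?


Effective throughput = 10000 * (1 - 30/100) = 7000 Mbps
File size in Mb = 339 * 8 = 2712 Mb
Time = 2712 / 7000
Time = 0.3874 seconds


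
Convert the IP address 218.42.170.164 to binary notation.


218 = 11011010
42 = 00101010
170 = 10101010
164 = 10100100
Binary: 11011010.00101010.10101010.10100100


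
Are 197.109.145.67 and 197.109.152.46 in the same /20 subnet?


Mask: 255.255.240.0
197.109.145.67 AND mask = 197.109.144.0
197.109.152.46 AND mask = 197.109.144.0
Yes, same subnet (197.109.144.0)


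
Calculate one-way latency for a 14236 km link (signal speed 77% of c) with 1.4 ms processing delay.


Speed = 0.77 * 3e5 km/s = 231000 km/s
Propagation delay = 14236 / 231000 = 0.0616 s = 61.6277 ms
Processing delay = 1.4 ms
Total one-way latency = 63.0277 ms


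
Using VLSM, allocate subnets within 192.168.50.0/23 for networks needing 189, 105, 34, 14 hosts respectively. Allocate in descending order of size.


189 hosts -> /24 (254 usable): 192.168.50.0/24
105 hosts -> /25 (126 usable): 192.168.51.0/25
34 hosts -> /26 (62 usable): 192.168.51.128/26
14 hosts -> /28 (14 usable): 192.168.51.192/28
Allocation: 192.168.50.0/24 (189 hosts, 254 usable); 192.168.51.0/25 (105 hosts, 126 usable); 192.168.51.128/26 (34 hosts, 62 usable); 192.168.51.192/28 (14 hosts, 14 usable)


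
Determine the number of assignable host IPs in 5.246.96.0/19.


Host bits = 32 - 19 = 13
Total addresses = 2^13 = 8192
Usable = total - 2 (network and broadcast)
Usable hosts: 8190


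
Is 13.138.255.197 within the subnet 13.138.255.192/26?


Subnet network: 13.138.255.192
Test IP AND mask: 13.138.255.192
Yes, 13.138.255.197 is in 13.138.255.192/26


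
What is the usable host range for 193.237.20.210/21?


Network: 193.237.16.0
Broadcast: 193.237.23.255
First usable = network + 1
Last usable = broadcast - 1
Range: 193.237.16.1 to 193.237.23.254


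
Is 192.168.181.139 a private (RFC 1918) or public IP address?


RFC 1918 private ranges:
  10.0.0.0/8 (10.0.0.0 - 10.255.255.255)
  172.16.0.0/12 (172.16.0.0 - 172.31.255.255)
  192.168.0.0/16 (192.168.0.0 - 192.168.255.255)
Private (in 192.168.0.0/16)


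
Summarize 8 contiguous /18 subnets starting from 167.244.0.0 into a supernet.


Original prefix: /18
Number of subnets: 8 = 2^3
New prefix = 18 - 3 = 15
Supernet: 167.244.0.0/15


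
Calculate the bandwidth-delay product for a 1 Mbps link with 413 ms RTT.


BDP = bandwidth * RTT
= 1 Mbps * 413 ms
= 1 * 1e6 * 413 / 1000 bits
= 413000 bits
= 51625 bytes
= 50.415 KB
BDP = 413000 bits (51625 bytes)


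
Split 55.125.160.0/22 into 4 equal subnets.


New prefix = 22 + 2 = 24
Each subnet has 256 addresses
  55.125.160.0/24
  55.125.161.0/24
  55.125.162.0/24
  55.125.163.0/24
Subnets: 55.125.160.0/24, 55.125.161.0/24, 55.125.162.0/24, 55.125.163.0/24


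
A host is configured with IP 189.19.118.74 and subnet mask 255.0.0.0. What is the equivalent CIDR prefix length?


Binary: 11111111.00000000.00000000.00000000
Count leading 1s
Prefix: /8


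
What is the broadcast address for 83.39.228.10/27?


Network: 83.39.228.0/27
Host bits = 5
Set all host bits to 1:
Broadcast: 83.39.228.31


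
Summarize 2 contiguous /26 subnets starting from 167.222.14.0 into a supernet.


Original prefix: /26
Number of subnets: 2 = 2^1
New prefix = 26 - 1 = 25
Supernet: 167.222.14.0/25


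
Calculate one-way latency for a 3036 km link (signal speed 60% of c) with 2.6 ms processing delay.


Speed = 0.6 * 3e5 km/s = 180000 km/s
Propagation delay = 3036 / 180000 = 0.0169 s = 16.8667 ms
Processing delay = 2.6 ms
Total one-way latency = 19.4667 ms


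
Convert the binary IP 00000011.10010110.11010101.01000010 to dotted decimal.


00000011 = 3
10010110 = 150
11010101 = 213
01000010 = 66
IP: 3.150.213.66


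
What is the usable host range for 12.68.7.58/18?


Network: 12.68.0.0
Broadcast: 12.68.63.255
First usable = network + 1
Last usable = broadcast - 1
Range: 12.68.0.1 to 12.68.63.254


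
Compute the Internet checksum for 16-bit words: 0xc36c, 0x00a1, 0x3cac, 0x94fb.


Sum all words (with carry folding):
+ 0xc36c = 0xc36c
+ 0x00a1 = 0xc40d
+ 0x3cac = 0x00ba
+ 0x94fb = 0x95b5
One's complement: ~0x95b5
Checksum = 0x6a4a


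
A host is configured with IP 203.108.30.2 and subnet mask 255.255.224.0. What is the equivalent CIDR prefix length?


Binary: 11111111.11111111.11100000.00000000
Count leading 1s
Prefix: /19


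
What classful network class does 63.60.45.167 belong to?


First octet: 63
Binary: 00111111
0xxxxxxx -> Class A (1-126)
Class A, default mask 255.0.0.0 (/8)


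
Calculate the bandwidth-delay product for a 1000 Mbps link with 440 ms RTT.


BDP = bandwidth * RTT
= 1000 Mbps * 440 ms
= 1000 * 1e6 * 440 / 1000 bits
= 440000000 bits
= 55000000 bytes
= 53710.9375 KB
BDP = 440000000 bits (55000000 bytes)


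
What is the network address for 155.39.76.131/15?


IP:   10011011.00100111.01001100.10000011
Mask: 11111111.11111110.00000000.00000000
AND operation:
Net:  10011011.00100110.00000000.00000000
Network: 155.38.0.0/15


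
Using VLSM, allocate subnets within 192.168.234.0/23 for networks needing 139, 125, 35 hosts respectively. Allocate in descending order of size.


139 hosts -> /24 (254 usable): 192.168.234.0/24
125 hosts -> /25 (126 usable): 192.168.235.0/25
35 hosts -> /26 (62 usable): 192.168.235.128/26
Allocation: 192.168.234.0/24 (139 hosts, 254 usable); 192.168.235.0/25 (125 hosts, 126 usable); 192.168.235.128/26 (35 hosts, 62 usable)


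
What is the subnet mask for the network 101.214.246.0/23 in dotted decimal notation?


/23 means 23 network bits, 9 host bits
Binary: 11111111111111111111111000000000
Mask: 255.255.254.0


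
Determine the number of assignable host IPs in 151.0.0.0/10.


Host bits = 32 - 10 = 22
Total addresses = 2^22 = 4194304
Usable = total - 2 (network and broadcast)
Usable hosts: 4194302


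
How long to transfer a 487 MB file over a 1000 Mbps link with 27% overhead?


Effective throughput = 1000 * (1 - 27/100) = 730 Mbps
File size in Mb = 487 * 8 = 3896 Mb
Time = 3896 / 730
Time = 5.337 seconds


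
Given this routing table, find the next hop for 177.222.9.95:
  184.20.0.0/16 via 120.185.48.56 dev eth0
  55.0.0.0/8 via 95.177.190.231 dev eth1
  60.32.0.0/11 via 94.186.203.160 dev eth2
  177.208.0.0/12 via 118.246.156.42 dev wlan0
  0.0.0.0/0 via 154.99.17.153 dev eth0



Longest prefix match for 177.222.9.95:
  /16 184.20.0.0: no
  /8 55.0.0.0: no
  /11 60.32.0.0: no
  /12 177.208.0.0: MATCH
  /0 0.0.0.0: MATCH
Selected: next-hop 118.246.156.42 via wlan0 (matched /12)


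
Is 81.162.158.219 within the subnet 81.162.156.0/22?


Subnet network: 81.162.156.0
Test IP AND mask: 81.162.156.0
Yes, 81.162.158.219 is in 81.162.156.0/22


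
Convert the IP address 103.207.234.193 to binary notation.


103 = 01100111
207 = 11001111
234 = 11101010
193 = 11000001
Binary: 01100111.11001111.11101010.11000001


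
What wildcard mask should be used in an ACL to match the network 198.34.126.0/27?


Subnet mask: 255.255.255.224
Wildcard = 255.255.255.255 - subnet mask
255 - 255 = 0
255 - 255 = 0
255 - 255 = 0
255 - 224 = 31
Wildcard: 0.0.0.31


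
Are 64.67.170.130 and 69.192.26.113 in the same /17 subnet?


Mask: 255.255.128.0
64.67.170.130 AND mask = 64.67.128.0
69.192.26.113 AND mask = 69.192.0.0
No, different subnets (64.67.128.0 vs 69.192.0.0)


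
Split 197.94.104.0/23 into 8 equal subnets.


New prefix = 23 + 3 = 26
Each subnet has 64 addresses
  197.94.104.0/26
  197.94.104.64/26
  197.94.104.128/26
  197.94.104.192/26
  197.94.105.0/26
  197.94.105.64/26
  197.94.105.128/26
  197.94.105.192/26
Subnets: 197.94.104.0/26, 197.94.104.64/26, 197.94.104.128/26, 197.94.104.192/26, 197.94.105.0/26, 197.94.105.64/26, 197.94.105.128/26, 197.94.105.192/26


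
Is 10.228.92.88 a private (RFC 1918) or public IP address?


RFC 1918 private ranges:
  10.0.0.0/8 (10.0.0.0 - 10.255.255.255)
  172.16.0.0/12 (172.16.0.0 - 172.31.255.255)
  192.168.0.0/16 (192.168.0.0 - 192.168.255.255)
Private (in 10.0.0.0/8)


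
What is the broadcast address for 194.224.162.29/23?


Network: 194.224.162.0/23
Host bits = 9
Set all host bits to 1:
Broadcast: 194.224.163.255


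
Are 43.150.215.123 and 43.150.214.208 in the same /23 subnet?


Mask: 255.255.254.0
43.150.215.123 AND mask = 43.150.214.0
43.150.214.208 AND mask = 43.150.214.0
Yes, same subnet (43.150.214.0)


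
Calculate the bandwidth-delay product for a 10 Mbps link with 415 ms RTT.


BDP = bandwidth * RTT
= 10 Mbps * 415 ms
= 10 * 1e6 * 415 / 1000 bits
= 4150000 bits
= 518750 bytes
= 506.5918 KB
BDP = 4150000 bits (518750 bytes)


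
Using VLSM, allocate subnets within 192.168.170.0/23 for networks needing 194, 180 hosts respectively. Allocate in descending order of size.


194 hosts -> /24 (254 usable): 192.168.170.0/24
180 hosts -> /24 (254 usable): 192.168.171.0/24
Allocation: 192.168.170.0/24 (194 hosts, 254 usable); 192.168.171.0/24 (180 hosts, 254 usable)


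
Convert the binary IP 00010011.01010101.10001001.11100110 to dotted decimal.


00010011 = 19
01010101 = 85
10001001 = 137
11100110 = 230
IP: 19.85.137.230


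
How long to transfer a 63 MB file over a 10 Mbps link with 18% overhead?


Effective throughput = 10 * (1 - 18/100) = 8.2 Mbps
File size in Mb = 63 * 8 = 504 Mb
Time = 504 / 8.2
Time = 61.4634 seconds


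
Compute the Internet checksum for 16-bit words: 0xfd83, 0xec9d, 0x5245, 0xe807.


Sum all words (with carry folding):
+ 0xfd83 = 0xfd83
+ 0xec9d = 0xea21
+ 0x5245 = 0x3c67
+ 0xe807 = 0x246f
One's complement: ~0x246f
Checksum = 0xdb90


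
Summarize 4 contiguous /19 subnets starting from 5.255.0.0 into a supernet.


Original prefix: /19
Number of subnets: 4 = 2^2
New prefix = 19 - 2 = 17
Supernet: 5.255.0.0/17


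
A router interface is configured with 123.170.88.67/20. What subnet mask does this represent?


/20 means 20 network bits, 12 host bits
Binary: 11111111111111111111000000000000
Mask: 255.255.240.0


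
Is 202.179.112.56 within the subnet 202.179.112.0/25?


Subnet network: 202.179.112.0
Test IP AND mask: 202.179.112.0
Yes, 202.179.112.56 is in 202.179.112.0/25


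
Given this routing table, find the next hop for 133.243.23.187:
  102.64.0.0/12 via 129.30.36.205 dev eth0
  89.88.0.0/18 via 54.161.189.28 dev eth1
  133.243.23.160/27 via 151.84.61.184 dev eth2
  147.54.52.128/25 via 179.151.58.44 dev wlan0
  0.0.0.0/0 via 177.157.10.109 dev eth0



Longest prefix match for 133.243.23.187:
  /12 102.64.0.0: no
  /18 89.88.0.0: no
  /27 133.243.23.160: MATCH
  /25 147.54.52.128: no
  /0 0.0.0.0: MATCH
Selected: next-hop 151.84.61.184 via eth2 (matched /27)


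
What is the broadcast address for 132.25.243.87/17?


Network: 132.25.128.0/17
Host bits = 15
Set all host bits to 1:
Broadcast: 132.25.255.255


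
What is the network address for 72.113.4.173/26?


IP:   01001000.01110001.00000100.10101101
Mask: 11111111.11111111.11111111.11000000
AND operation:
Net:  01001000.01110001.00000100.10000000
Network: 72.113.4.128/26


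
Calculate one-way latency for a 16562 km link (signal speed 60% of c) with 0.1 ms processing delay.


Speed = 0.6 * 3e5 km/s = 180000 km/s
Propagation delay = 16562 / 180000 = 0.092 s = 92.0111 ms
Processing delay = 0.1 ms
Total one-way latency = 92.1111 ms


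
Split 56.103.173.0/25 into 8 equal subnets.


New prefix = 25 + 3 = 28
Each subnet has 16 addresses
  56.103.173.0/28
  56.103.173.16/28
  56.103.173.32/28
  56.103.173.48/28
  56.103.173.64/28
  56.103.173.80/28
  56.103.173.96/28
  56.103.173.112/28
Subnets: 56.103.173.0/28, 56.103.173.16/28, 56.103.173.32/28, 56.103.173.48/28, 56.103.173.64/28, 56.103.173.80/28, 56.103.173.96/28, 56.103.173.112/28


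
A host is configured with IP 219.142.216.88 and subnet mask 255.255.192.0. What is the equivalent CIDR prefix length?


Binary: 11111111.11111111.11000000.00000000
Count leading 1s
Prefix: /18


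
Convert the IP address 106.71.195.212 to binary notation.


106 = 01101010
71 = 01000111
195 = 11000011
212 = 11010100
Binary: 01101010.01000111.11000011.11010100


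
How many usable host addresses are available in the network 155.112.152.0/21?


Host bits = 32 - 21 = 11
Total addresses = 2^11 = 2048
Usable = total - 2 (network and broadcast)
Usable hosts: 2046


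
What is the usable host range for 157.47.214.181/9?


Network: 157.0.0.0
Broadcast: 157.127.255.255
First usable = network + 1
Last usable = broadcast - 1
Range: 157.0.0.1 to 157.127.255.254


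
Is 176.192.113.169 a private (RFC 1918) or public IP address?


RFC 1918 private ranges:
  10.0.0.0/8 (10.0.0.0 - 10.255.255.255)
  172.16.0.0/12 (172.16.0.0 - 172.31.255.255)
  192.168.0.0/16 (192.168.0.0 - 192.168.255.255)
Public (not in any RFC 1918 range)


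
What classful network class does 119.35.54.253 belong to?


First octet: 119
Binary: 01110111
0xxxxxxx -> Class A (1-126)
Class A, default mask 255.0.0.0 (/8)


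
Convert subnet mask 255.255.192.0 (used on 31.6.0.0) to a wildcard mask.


Subnet mask: 255.255.192.0
Wildcard = 255.255.255.255 - subnet mask
255 - 255 = 0
255 - 255 = 0
255 - 192 = 63
255 - 0 = 255
Wildcard: 0.0.63.255


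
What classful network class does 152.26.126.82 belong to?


First octet: 152
Binary: 10011000
10xxxxxx -> Class B (128-191)
Class B, default mask 255.255.0.0 (/16)


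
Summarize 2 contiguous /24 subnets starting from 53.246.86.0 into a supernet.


Original prefix: /24
Number of subnets: 2 = 2^1
New prefix = 24 - 1 = 23
Supernet: 53.246.86.0/23


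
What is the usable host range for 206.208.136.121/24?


Network: 206.208.136.0
Broadcast: 206.208.136.255
First usable = network + 1
Last usable = broadcast - 1
Range: 206.208.136.1 to 206.208.136.254


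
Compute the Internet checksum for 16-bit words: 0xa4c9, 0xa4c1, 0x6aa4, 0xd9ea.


Sum all words (with carry folding):
+ 0xa4c9 = 0xa4c9
+ 0xa4c1 = 0x498b
+ 0x6aa4 = 0xb42f
+ 0xd9ea = 0x8e1a
One's complement: ~0x8e1a
Checksum = 0x71e5


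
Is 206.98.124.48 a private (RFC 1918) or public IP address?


RFC 1918 private ranges:
  10.0.0.0/8 (10.0.0.0 - 10.255.255.255)
  172.16.0.0/12 (172.16.0.0 - 172.31.255.255)
  192.168.0.0/16 (192.168.0.0 - 192.168.255.255)
Public (not in any RFC 1918 range)


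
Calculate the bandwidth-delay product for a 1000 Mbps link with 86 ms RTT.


BDP = bandwidth * RTT
= 1000 Mbps * 86 ms
= 1000 * 1e6 * 86 / 1000 bits
= 86000000 bits
= 10750000 bytes
= 10498.0469 KB
BDP = 86000000 bits (10750000 bytes)


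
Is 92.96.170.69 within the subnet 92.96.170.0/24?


Subnet network: 92.96.170.0
Test IP AND mask: 92.96.170.0
Yes, 92.96.170.69 is in 92.96.170.0/24


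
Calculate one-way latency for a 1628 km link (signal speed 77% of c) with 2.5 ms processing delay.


Speed = 0.77 * 3e5 km/s = 231000 km/s
Propagation delay = 1628 / 231000 = 0.007 s = 7.0476 ms
Processing delay = 2.5 ms
Total one-way latency = 9.5476 ms


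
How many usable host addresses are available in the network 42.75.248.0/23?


Host bits = 32 - 23 = 9
Total addresses = 2^9 = 512
Usable = total - 2 (network and broadcast)
Usable hosts: 510


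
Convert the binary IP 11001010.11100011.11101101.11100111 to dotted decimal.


11001010 = 202
11100011 = 227
11101101 = 237
11100111 = 231
IP: 202.227.237.231


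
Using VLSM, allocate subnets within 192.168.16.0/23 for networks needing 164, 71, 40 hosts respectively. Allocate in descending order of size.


164 hosts -> /24 (254 usable): 192.168.16.0/24
71 hosts -> /25 (126 usable): 192.168.17.0/25
40 hosts -> /26 (62 usable): 192.168.17.128/26
Allocation: 192.168.16.0/24 (164 hosts, 254 usable); 192.168.17.0/25 (71 hosts, 126 usable); 192.168.17.128/26 (40 hosts, 62 usable)


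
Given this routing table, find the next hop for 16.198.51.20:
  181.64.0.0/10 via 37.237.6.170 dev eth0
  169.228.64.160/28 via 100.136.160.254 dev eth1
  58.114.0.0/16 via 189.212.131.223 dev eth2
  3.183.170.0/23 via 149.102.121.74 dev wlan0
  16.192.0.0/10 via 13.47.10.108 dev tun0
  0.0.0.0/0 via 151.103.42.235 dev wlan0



Longest prefix match for 16.198.51.20:
  /10 181.64.0.0: no
  /28 169.228.64.160: no
  /16 58.114.0.0: no
  /23 3.183.170.0: no
  /10 16.192.0.0: MATCH
  /0 0.0.0.0: MATCH
Selected: next-hop 13.47.10.108 via tun0 (matched /10)


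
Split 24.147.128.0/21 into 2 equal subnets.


New prefix = 21 + 1 = 22
Each subnet has 1024 addresses
  24.147.128.0/22
  24.147.132.0/22
Subnets: 24.147.128.0/22, 24.147.132.0/22


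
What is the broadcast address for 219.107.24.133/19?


Network: 219.107.0.0/19
Host bits = 13
Set all host bits to 1:
Broadcast: 219.107.31.255


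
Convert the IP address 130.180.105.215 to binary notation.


130 = 10000010
180 = 10110100
105 = 01101001
215 = 11010111
Binary: 10000010.10110100.01101001.11010111


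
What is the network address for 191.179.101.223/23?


IP:   10111111.10110011.01100101.11011111
Mask: 11111111.11111111.11111110.00000000
AND operation:
Net:  10111111.10110011.01100100.00000000
Network: 191.179.100.0/23


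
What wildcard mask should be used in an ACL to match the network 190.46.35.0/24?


Subnet mask: 255.255.255.0
Wildcard = 255.255.255.255 - subnet mask
255 - 255 = 0
255 - 255 = 0
255 - 255 = 0
255 - 0 = 255
Wildcard: 0.0.0.255


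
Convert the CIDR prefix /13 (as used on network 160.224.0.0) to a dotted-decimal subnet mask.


/13 means 13 network bits, 19 host bits
Binary: 11111111111110000000000000000000
Mask: 255.248.0.0


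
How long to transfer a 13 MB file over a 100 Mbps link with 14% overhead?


Effective throughput = 100 * (1 - 14/100) = 86 Mbps
File size in Mb = 13 * 8 = 104 Mb
Time = 104 / 86
Time = 1.2093 seconds


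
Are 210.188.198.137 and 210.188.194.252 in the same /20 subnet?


Mask: 255.255.240.0
210.188.198.137 AND mask = 210.188.192.0
210.188.194.252 AND mask = 210.188.192.0
Yes, same subnet (210.188.192.0)


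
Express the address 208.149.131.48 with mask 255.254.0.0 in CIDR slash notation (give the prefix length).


Binary: 11111111.11111110.00000000.00000000
Count leading 1s
Prefix: /15


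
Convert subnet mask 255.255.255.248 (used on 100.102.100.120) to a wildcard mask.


Subnet mask: 255.255.255.248
Wildcard = 255.255.255.255 - subnet mask
255 - 255 = 0
255 - 255 = 0
255 - 255 = 0
255 - 248 = 7
Wildcard: 0.0.0.7


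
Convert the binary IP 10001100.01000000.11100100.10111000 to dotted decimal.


10001100 = 140
01000000 = 64
11100100 = 228
10111000 = 184
IP: 140.64.228.184


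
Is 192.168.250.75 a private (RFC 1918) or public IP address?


RFC 1918 private ranges:
  10.0.0.0/8 (10.0.0.0 - 10.255.255.255)
  172.16.0.0/12 (172.16.0.0 - 172.31.255.255)
  192.168.0.0/16 (192.168.0.0 - 192.168.255.255)
Private (in 192.168.0.0/16)


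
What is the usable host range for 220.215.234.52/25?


Network: 220.215.234.0
Broadcast: 220.215.234.127
First usable = network + 1
Last usable = broadcast - 1
Range: 220.215.234.1 to 220.215.234.126


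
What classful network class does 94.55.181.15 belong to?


First octet: 94
Binary: 01011110
0xxxxxxx -> Class A (1-126)
Class A, default mask 255.0.0.0 (/8)


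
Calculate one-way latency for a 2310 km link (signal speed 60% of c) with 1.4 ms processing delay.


Speed = 0.6 * 3e5 km/s = 180000 km/s
Propagation delay = 2310 / 180000 = 0.0128 s = 12.8333 ms
Processing delay = 1.4 ms
Total one-way latency = 14.2333 ms


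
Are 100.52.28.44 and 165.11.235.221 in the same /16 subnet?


Mask: 255.255.0.0
100.52.28.44 AND mask = 100.52.0.0
165.11.235.221 AND mask = 165.11.0.0
No, different subnets (100.52.0.0 vs 165.11.0.0)


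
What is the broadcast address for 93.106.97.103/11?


Network: 93.96.0.0/11
Host bits = 21
Set all host bits to 1:
Broadcast: 93.127.255.255


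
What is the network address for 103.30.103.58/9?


IP:   01100111.00011110.01100111.00111010
Mask: 11111111.10000000.00000000.00000000
AND operation:
Net:  01100111.00000000.00000000.00000000
Network: 103.0.0.0/9


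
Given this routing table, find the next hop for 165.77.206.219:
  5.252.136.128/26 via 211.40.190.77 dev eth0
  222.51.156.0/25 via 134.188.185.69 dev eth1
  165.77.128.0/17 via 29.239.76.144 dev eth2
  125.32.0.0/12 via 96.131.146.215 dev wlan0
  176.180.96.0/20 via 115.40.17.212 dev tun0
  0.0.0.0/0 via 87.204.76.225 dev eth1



Longest prefix match for 165.77.206.219:
  /26 5.252.136.128: no
  /25 222.51.156.0: no
  /17 165.77.128.0: MATCH
  /12 125.32.0.0: no
  /20 176.180.96.0: no
  /0 0.0.0.0: MATCH
Selected: next-hop 29.239.76.144 via eth2 (matched /17)


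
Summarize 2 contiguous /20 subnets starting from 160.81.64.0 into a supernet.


Original prefix: /20
Number of subnets: 2 = 2^1
New prefix = 20 - 1 = 19
Supernet: 160.81.64.0/19


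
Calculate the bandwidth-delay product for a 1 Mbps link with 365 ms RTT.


BDP = bandwidth * RTT
= 1 Mbps * 365 ms
= 1 * 1e6 * 365 / 1000 bits
= 365000 bits
= 45625 bytes
= 44.5557 KB
BDP = 365000 bits (45625 bytes)


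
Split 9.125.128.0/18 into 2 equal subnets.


New prefix = 18 + 1 = 19
Each subnet has 8192 addresses
  9.125.128.0/19
  9.125.160.0/19
Subnets: 9.125.128.0/19, 9.125.160.0/19


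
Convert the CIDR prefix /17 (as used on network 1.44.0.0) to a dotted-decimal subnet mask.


/17 means 17 network bits, 15 host bits
Binary: 11111111111111111000000000000000
Mask: 255.255.128.0


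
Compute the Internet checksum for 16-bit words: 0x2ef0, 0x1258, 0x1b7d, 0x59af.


Sum all words (with carry folding):
+ 0x2ef0 = 0x2ef0
+ 0x1258 = 0x4148
+ 0x1b7d = 0x5cc5
+ 0x59af = 0xb674
One's complement: ~0xb674
Checksum = 0x498b


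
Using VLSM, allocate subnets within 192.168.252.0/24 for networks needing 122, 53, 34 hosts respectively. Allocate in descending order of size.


122 hosts -> /25 (126 usable): 192.168.252.0/25
53 hosts -> /26 (62 usable): 192.168.252.128/26
34 hosts -> /26 (62 usable): 192.168.252.192/26
Allocation: 192.168.252.0/25 (122 hosts, 126 usable); 192.168.252.128/26 (53 hosts, 62 usable); 192.168.252.192/26 (34 hosts, 62 usable)


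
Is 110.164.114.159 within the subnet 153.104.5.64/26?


Subnet network: 153.104.5.64
Test IP AND mask: 110.164.114.128
No, 110.164.114.159 is not in 153.104.5.64/26


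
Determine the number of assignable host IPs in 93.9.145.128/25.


Host bits = 32 - 25 = 7
Total addresses = 2^7 = 128
Usable = total - 2 (network and broadcast)
Usable hosts: 126


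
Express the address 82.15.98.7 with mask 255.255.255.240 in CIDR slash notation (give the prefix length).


Binary: 11111111.11111111.11111111.11110000
Count leading 1s
Prefix: /28
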